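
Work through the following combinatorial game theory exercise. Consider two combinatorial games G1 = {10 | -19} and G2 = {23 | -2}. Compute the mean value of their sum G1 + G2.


G1 = {10 | -19}, G2 = {23 | -2}
Each is a switch {a | b} with numbers a > b; its mean value is (a + b)/2, and mean value is additive over game sums: m(G1 + G2) = m(G1) + m(G2).
Mean of G1 = (10 + (-19))/2 = -9/2 = -9/2
Mean of G2 = (23 + (-2))/2 = 21/2 = 21/2
Mean of G1 + G2 = -9/2 + 21/2 = 6

6


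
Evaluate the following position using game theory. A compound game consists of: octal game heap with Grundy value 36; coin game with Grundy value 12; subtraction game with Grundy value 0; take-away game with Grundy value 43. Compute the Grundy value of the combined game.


By the Sprague-Grundy theorem, the Grundy value of a sum of games is the XOR of individual Grundy values.
octal game heap: Grundy value = 36. Running XOR: 0 XOR 36 = 36
coin game: Grundy value = 12. Running XOR: 36 XOR 12 = 40
subtraction game: Grundy value = 0. Running XOR: 40 XOR 0 = 40
take-away game: Grundy value = 43. Running XOR: 40 XOR 43 = 3
The combined Grundy value is 3.

3


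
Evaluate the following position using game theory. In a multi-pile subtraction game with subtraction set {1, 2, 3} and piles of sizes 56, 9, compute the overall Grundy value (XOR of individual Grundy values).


Subtraction set: {1, 2, 3}
For this subtraction set, G(n) = n mod 4 (period = max + 1 = 4).
Pile 1 (size 56): G(56) = 56 mod 4 = 0
Pile 2 (size 9): G(9) = 9 mod 4 = 1
Total Grundy value = XOR of all: 0 XOR 1 = 1

1


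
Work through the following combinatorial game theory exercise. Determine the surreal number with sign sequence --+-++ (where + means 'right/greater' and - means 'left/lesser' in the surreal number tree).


Sign expansion: --+-++
Rule: track bounds (lo, hi), initially (-inf, +inf). On '+', the current value becomes lo and we move to the simplest number in (value, hi): value + 1 if hi = +inf, otherwise the midpoint (value + hi)/2. On '-', the current value becomes hi and we move to value - 1 if lo = -inf, otherwise the midpoint (lo + value)/2.
Start at 0.
Step 1: sign = -, move left. Bounds: (-inf, 0). Value = -1
Step 2: sign = -, move left. Bounds: (-inf, -1). Value = -2
Step 3: sign = +, move right. Bounds: (-2, -1). Value = -3/2
Step 4: sign = -, move left. Bounds: (-2, -3/2). Value = -7/4
Step 5: sign = +, move right. Bounds: (-7/4, -3/2). Value = -13/8
Step 6: sign = +, move right. Bounds: (-13/8, -3/2). Value = -25/16
The surreal number with sign expansion --+-++ is -25/16.

-25/16


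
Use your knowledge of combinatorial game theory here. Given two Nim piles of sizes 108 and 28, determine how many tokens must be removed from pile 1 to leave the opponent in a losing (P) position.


Piles: 108 and 28
Current XOR: 108 XOR 28 = 112 (non-zero, so this is an N-position).
To make the XOR zero, we need to find a move that balances the piles.
For pile 1 (size 108): target = 108 XOR 112 = 28
We reduce pile 1 from 108 to 28.
Tokens removed: 108 - 28 = 80
Verification: 28 XOR 28 = 0

80


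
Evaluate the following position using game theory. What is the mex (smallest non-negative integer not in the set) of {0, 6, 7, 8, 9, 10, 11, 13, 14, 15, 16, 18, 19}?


Set = {0, 6, 7, 8, 9, 10, 11, 13, 14, 15, 16, 18, 19}
0 is in the set.
1 is NOT in the set. This is the mex.
mex = 1

1


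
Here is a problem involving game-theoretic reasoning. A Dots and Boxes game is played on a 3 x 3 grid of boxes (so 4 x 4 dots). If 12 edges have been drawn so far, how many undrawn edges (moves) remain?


Grid: 3 x 3 boxes, i.e. 4 rows and 4 columns of dots.
Horizontal edges: (rows + 1) * cols = 4 * 3 = 12
Vertical edges: rows * (cols + 1) = 3 * 4 = 12
Total edges: 12 + 12 = 24
Edges drawn: 12
Remaining: 24 - 12 = 12

12


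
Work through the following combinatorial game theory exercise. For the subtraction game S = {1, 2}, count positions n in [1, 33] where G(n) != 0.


Subtraction set S = {1, 2}, so G(n) = n mod 3.
G(n) = 0 when n is a multiple of 3.
Multiples of 3 in [1, 33]: 11
N-positions (nonzero Grundy) = 33 - 11 = 22

22


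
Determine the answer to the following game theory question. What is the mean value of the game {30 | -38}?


Game = {30 | -38}, a switch {a | b} with numbers a > b.
Its thermograph has left wall a - t and right wall b + t, which meet at t = (a - b)/2, where both equal (a + b)/2. So the mast (mean value) is at (a + b)/2.
Mean = (30 + (-38))/2 = -8/2 = -4

-4


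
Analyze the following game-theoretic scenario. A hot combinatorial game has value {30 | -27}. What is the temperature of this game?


The game is {30 | -27}, a switch {a | b} with numbers a > b.
Cooling {a | b} by t gives {a - t | b + t}, which stops being hot when a - t = b + t, i.e. at t = (a - b)/2. So the temperature of a switch is (a - b)/2.
Temperature = (Left option - Right option) / 2
= (30 - (-27)) / 2
= 57 / 2
= 57/2

57/2


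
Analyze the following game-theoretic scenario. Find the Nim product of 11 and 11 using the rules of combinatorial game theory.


Nim multiplication is bilinear over XOR: (u XOR v) * w = (u*w) XOR (v*w).
So we split each operand into its bit components and XOR the pairwise Nim products.
11 = 1 + 2 + 8 (as XOR of powers of 2).
11 = 1 + 2 + 8 (as XOR of powers of 2).
Using the standard Nim-product table on single bits:
  2*2 = 3,   2*4 = 8,   2*8 = 12,
  4*4 = 6,   4*8 = 11,  8*8 = 13,
and  1*x = x (identity), k*l = l*k (commutative).
Pairwise Nim products:
  1 * 1 = 1
  1 * 2 = 2
  1 * 8 = 8
  2 * 1 = 2
  2 * 2 = 3
  2 * 8 = 12
  8 * 1 = 8
  8 * 2 = 12
  8 * 8 = 13
XOR them: 1 XOR 2 XOR 8 XOR 2 XOR 3 XOR 12 XOR 8 XOR 12 XOR 13 = 15.
Result: 11 * 11 = 15 (in Nim).

15


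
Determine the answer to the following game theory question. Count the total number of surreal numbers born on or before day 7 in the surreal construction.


Day 0: {|} = 0 is born. Count = 1.
Day n: the number of surreal numbers born by day n is 2^(n+1) - 1.
By day 0: 2^1 - 1 = 1
By day 1: 2^2 - 1 = 3
By day 2: 2^3 - 1 = 7
By day 3: 2^4 - 1 = 15
By day 4: 2^5 - 1 = 31
By day 5: 2^6 - 1 = 63
By day 6: 2^7 - 1 = 127
By day 7: 2^8 - 1 = 255
By day 7: 255 surreal numbers.

255


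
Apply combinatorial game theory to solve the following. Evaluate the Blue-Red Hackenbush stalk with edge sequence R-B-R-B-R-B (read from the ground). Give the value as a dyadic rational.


Edges (from ground): R-B-R-B-R-B
By Berlekamp's sign-expansion rule, a Blue-Red Hackenbush stalk has the value of the surreal number whose sign sequence is the edge sequence with B -> + and R -> -.
Sign sequence: -+-+-+
Trace the sign expansion in the surreal number tree, starting from 0:
Edge 1: R (sign -) -> bounds (-inf, 0), value = -1
Edge 2: B (sign +) -> bounds (-1, 0), value = -1/2
Edge 3: R (sign -) -> bounds (-1, -1/2), value = -3/4
Edge 4: B (sign +) -> bounds (-3/4, -1/2), value = -5/8
Edge 5: R (sign -) -> bounds (-3/4, -5/8), value = -11/16
Edge 6: B (sign +) -> bounds (-11/16, -5/8), value = -21/32
Game value = -21/32

-21/32


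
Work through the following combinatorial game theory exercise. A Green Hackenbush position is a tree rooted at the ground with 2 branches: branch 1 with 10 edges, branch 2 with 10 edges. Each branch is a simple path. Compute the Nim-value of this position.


The tree has 2 branches from the ground vertex.
In Green Hackenbush, the Nim-value of a simple path of length k is k.
Branch 1: length 10, Nim-value = 10
Branch 2: length 10, Nim-value = 10
Total Nim-value = XOR of all branch values:
0 XOR 10 = 10
10 XOR 10 = 0
Nim-value of the tree = 0

0


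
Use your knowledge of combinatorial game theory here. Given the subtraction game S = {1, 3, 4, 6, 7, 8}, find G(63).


The subtraction set is S = {1, 3, 4, 6, 7, 8}.
G(k) = mex{ G(k - s) : s in S, s <= k }. We compute iteratively: G(0) = 0.
G(1) = mex({0}) = 1
G(2) = mex({1}) = 0
G(3) = mex({0}) = 1
G(4) = mex({0, 1}) = 2
G(5) = mex({0, 1, 2}) = 3
G(6) = mex({0, 1, 3}) = 2
G(7) = mex({0, 1, 2}) = 3
G(8) = mex({0, 1, 2, 3}) = 4
G(9) = mex({0, 1, 2, 3, 4}) = 5
G(10) = mex({0, 1, 2, 3, 5}) = 4
G(11) = mex({1, 2, 3, 4}) = 0
G(12) = mex({0, 2, 3, 4, 5}) = 1
G(13) = mex({1, 2, 3, 4, 5}) = 0
G(14) = mex({0, 2, 3, 4}) = 1
G(15) = mex({0, 1, 3, 4, 5}) = 2
G(16) = mex({0, 1, 2, 4, 5}) = 3
G(17) = mex({0, 1, 3, 4, 5}) = 2
G(18) = mex({0, 1, 2, 4}) = 3
Observe that G(11)..G(18) = 0, 1, 0, 1, 2, 3, 2, 3 repeats G(0)..G(7) = 0, 1, 0, 1, 2, 3, 2, 3.
For k >= max(S) = 8, G(k) is determined by the previous 8 values G(k-8)..G(k-1); a window of 8 consecutive values has recurred shifted by 11, so by induction G(k + 11) = G(k) for all k >= 0: the sequence is periodic from the start with period 11.
One period: G(0..10) = 0, 1, 0, 1, 2, 3, 2, 3, 4, 5, 4.
63 mod 11 = 8, so G(63) = G(8) = 4.

4


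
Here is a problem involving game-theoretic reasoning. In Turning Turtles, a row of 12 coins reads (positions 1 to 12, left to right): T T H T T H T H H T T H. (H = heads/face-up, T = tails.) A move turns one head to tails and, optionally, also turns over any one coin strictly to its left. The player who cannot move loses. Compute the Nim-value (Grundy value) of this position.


Coins: T T H T T H T H H T T H
Key fact: a single head at position k behaves exactly like a Nim heap of size k (turning it to T and optionally flipping a coin at j < k corresponds to moving the heap from k to j, or to 0), and heads combine as a disjunctive sum (two heads at the same place would cancel, matching j XOR j = 0). So the Nim-value is the XOR of the 1-indexed positions of the heads.
Face-up positions (1-indexed): [3, 6, 8, 9, 12]
XOR 0 with 3: 0 XOR 3 = 3
XOR 3 with 6: 3 XOR 6 = 5
XOR 5 with 8: 5 XOR 8 = 13
XOR 13 with 9: 13 XOR 9 = 4
XOR 4 with 12: 4 XOR 12 = 8
Nim-value = 8

8


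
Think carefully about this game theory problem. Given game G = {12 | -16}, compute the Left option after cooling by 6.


Original game: {12 | -16} (a switch {a | b} with a > b).
Cooling by t (for t below the temperature (a - b)/2 = 14) taxes each move by t: {a | b} cooled by t is {a - t | b + t}.
Cooling amount: t = 6
Cooled Left option: 12 - 6 = 6
Cooled Right option: -16 + 6 = -10
Cooled game: {6 | -10}
Left option = 6

6


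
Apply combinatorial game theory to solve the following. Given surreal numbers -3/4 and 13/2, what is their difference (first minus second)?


x = -3/4, y = 13/2
Converting to common denominator: 4
x = -3/4, y = 26/4
x - y = -3/4 - 13/2 = -29/4

-29/4


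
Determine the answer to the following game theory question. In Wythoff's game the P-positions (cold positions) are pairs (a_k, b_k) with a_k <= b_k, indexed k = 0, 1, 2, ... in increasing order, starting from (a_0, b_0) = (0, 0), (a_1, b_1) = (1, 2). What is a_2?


By Wythoff's theorem, a_k = floor(k * phi) and b_k = floor(k * phi^2) = a_k + k, where phi = (1 + sqrt(5))/2 is the golden ratio.
phi = (1 + sqrt(5))/2 = 1.618034
k = 2
k * phi = 2 * 1.618034 = 3.236068
a_2 = floor(k * phi) = 3

3


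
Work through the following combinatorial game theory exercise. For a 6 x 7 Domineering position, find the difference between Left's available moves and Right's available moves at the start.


Board is 6 x 7 (rows x cols).
Left (vertical) placements: (rows-1) * cols = 5 * 7 = 35
Right (horizontal) placements: rows * (cols-1) = 6 * 6 = 36
Advantage = Left - Right = 35 - 36 = -1

-1


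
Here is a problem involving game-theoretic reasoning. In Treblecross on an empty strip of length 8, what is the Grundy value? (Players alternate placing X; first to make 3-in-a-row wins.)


Treblecross: place X on empty cells; 3-in-a-row wins.
Playing within two cells of an existing X lets the opponent win at once, so sensible play treats the cells i-2..i+2 around each X as dead. The player left with no safe cell loses, so this is a normal-play take-away game on strips of safe cells.
Placing X at cell i (0-indexed) of a strip of k safe cells leaves independent strips of sizes max(0, i-2) and max(0, k-i-3). Hence G(k) = mex{ G(max(0,i-2)) XOR G(max(0,k-i-3)) : 0 <= i < k }, with G(0) = 0.
G(1): splits (0,0):0^0=0 -> mex({0}) = 1
G(2): splits (0,0):0^0=0 -> mex({0}) = 1
G(3): splits (0,0):0^0=0 -> mex({0}) = 1
G(4): splits (0,1):0^1=1 (0,0):0^0=0 -> mex({0, 1}) = 2
G(5): splits (0,2):0^1=1 (0,1):0^1=1 (0,0):0^0=0 -> mex({0, 1}) = 2
G(6) = mex({1}) = 0
G(7) = mex({0, 1, 2}) = 3
G(8) = mex({0, 1, 2}) = 3
Therefore G(8) = 3.

3


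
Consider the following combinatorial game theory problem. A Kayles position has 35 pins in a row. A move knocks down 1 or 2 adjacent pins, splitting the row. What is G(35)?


Kayles: a move removes 1 or 2 adjacent pins from a contiguous row.
Removing pins from a row of k leaves two independent rows (a, b) with a + b = k - 1 (one pin) or a + b = k - 2 (two pins); an end removal gives a = 0.
By Sprague-Grundy, G(k) = mex{ G(a) XOR G(b) } over all these splits. G(0) = 0.
G(1): splits (0,0):0^0=0 -> mex({0}) = 1
G(2): splits (0,1):0^1=1 (0,0):0^0=0 -> mex({0, 1}) = 2
G(3): splits (0,2):0^2=2 (1,1):1^1=0 (0,1):0^1=1 -> mex({0, 1, 2}) = 3
G(4): splits (0,3):0^3=3 (1,2):1^2=3 (0,2):0^2=2 (1,1):1^1=0 -> mex({0, 2, 3}) = 1
G(5): splits (0,4):0^1=1 (1,3):1^3=2 (2,2):2^2=0 (0,3):0^3=3 (1,2):1^2=3 -> mex({0, 1, 2, 3}) = 4
G(6) = mex({0, 1, 2, 4}) = 3
G(7) = mex({0, 1, 3, 4, 5}) = 2
G(8) = mex({0, 2, 3, 5, 6}) = 1
G(9) = mex({0, 1, 2, 3, 6, 7}) = 4
G(10) = mex({0, 1, 3, 4, 5, 7}) = 2
G(11) = mex({0, 1, 2, 3, 4, 5}) = 6
G(12) = mex({0, 1, 2, 3, 5, 6, 7}) = 4
G(13) = mex({0, 2, 3, 4, 6, 7}) = 1
G(14) = mex({0, 1, 4, 5, 6, 7}) = 2
G(15) = mex({0, 1, 2, 3, 4, 5, 6}) = 7
G(16) = mex({0, 2, 3, 5, 6, 7}) = 1
G(17) = mex({0, 1, 2, 3, 5, 6, 7}) = 4
G(18) = mex({0, 1, 2, 4, 5, 6}) = 3
G(19) = mex({0, 1, 3, 4, 5, 7}) = 2
G(20) = mex({0, 2, 3, 4, 5, 6, 7}) = 1
G(21) = mex({0, 1, 2, 3, 5, 6, 7}) = 4
G(22) = mex({0, 1, 2, 3, 4, 5, 7}) = 6
G(23) = mex({0, 1, 2, 3, 4, 5, 6}) = 7
G(24) = mex({0, 1, 2, 3, 5, 6, 7}) = 4
G(25) = mex({0, 2, 3, 4, 6, 7}) = 1
G(26) = mex({0, 1, 3, 4, 5, 6, 7}) = 2
G(27) = mex({0, 1, 2, 3, 4, 5, 6, 7}) = 8
G(28) = mex({0, 1, 2, 3, 4, 6, 7, 8}) = 5
G(29) = mex({0, 1, 2, 3, 5, 6, 7, 8, 9}) = 4
G(30) = mex({0, 1, 2, 3, 4, 5, 6, 9, 10}) = 7
G(31) = mex({0, 1, 3, 4, 5, 7, 10, 11}) = 2
G(32) = mex({0, 2, 3, 4, 5, 6, 7, 9, 11}) = 1
G(33) = mex({0, 1, 2, 3, 4, 5, 6, 7, 9, 12}) = 8
G(34) = mex({0, 1, 2, 3, 4, 5, 7, 8, 11, 12}) = 6
G(35) = mex({0, 1, 2, 3, 4, 5, 6, 8, 9, 10, 11}) = 7
Therefore G(35) = 7.

7


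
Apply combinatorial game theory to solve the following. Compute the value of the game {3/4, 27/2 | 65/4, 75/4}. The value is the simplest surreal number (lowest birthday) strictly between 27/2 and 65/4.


Left options: {3/4, 27/2}, max = 27/2
Right options: {65/4, 75/4}, min = 65/4
All options are numbers and max(Left) < min(Right), so by the simplicity theorem the value is the simplest (earliest-born) number strictly between 27/2 and 65/4.
Integers 14 through 16 all lie strictly between 27/2 and 65/4.
Among integers, the simplest (lowest birthday = smallest |n|; 0 is born on day 0, +-n on day n) is 14.
No non-integer in the interval can be simpler: if x is a non-integer in the interval, then floor(x) or ceil(x) also lies in the interval (the interval contains an integer), and both are proper prefixes of x's sign expansion, i.e. born earlier. So the game value is 14.
Game value = 14

14


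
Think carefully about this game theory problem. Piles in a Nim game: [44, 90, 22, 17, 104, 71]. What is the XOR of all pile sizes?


We need the XOR (exclusive or) of all pile sizes.
After XOR-ing pile 1 (size 44): 0 XOR 44 = 44
After XOR-ing pile 2 (size 90): 44 XOR 90 = 118
After XOR-ing pile 3 (size 22): 118 XOR 22 = 96
After XOR-ing pile 4 (size 17): 96 XOR 17 = 113
After XOR-ing pile 5 (size 104): 113 XOR 104 = 25
After XOR-ing pile 6 (size 71): 25 XOR 71 = 94
The Nim-value of this position is 94.

94


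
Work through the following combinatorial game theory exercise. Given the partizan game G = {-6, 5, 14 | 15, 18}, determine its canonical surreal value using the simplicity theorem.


Left options: {-6, 5, 14}, max = 14
Right options: {15, 18}, min = 15
All options are numbers and max(Left) < min(Right), so by the simplicity theorem the value is the simplest (earliest-born) number strictly between 14 and 15.
No integer lies strictly between 14 and 15, so the value is the dyadic rational m/2^k in the interval with the smallest k (then m odd); search k = 1, 2, ...:
Denominator 2: 29/2 lies strictly between 14 and 15 -- found.
The simplest number in the interval is 29/2.
Game value = 29/2

29/2


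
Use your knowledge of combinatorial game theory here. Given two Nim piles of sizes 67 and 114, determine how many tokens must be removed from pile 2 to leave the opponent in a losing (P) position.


Piles: 67 and 114
Current XOR: 67 XOR 114 = 49 (non-zero, so this is an N-position).
To make the XOR zero, we need to find a move that balances the piles.
For pile 2 (size 114): target = 114 XOR 49 = 67
We reduce pile 2 from 114 to 67.
Tokens removed: 114 - 67 = 47
Verification: 67 XOR 67 = 0

47


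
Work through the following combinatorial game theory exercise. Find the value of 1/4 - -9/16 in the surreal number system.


x = 1/4, y = -9/16
Converting to common denominator: 16
x = 4/16, y = -9/16
x - y = 1/4 - -9/16 = 13/16

13/16


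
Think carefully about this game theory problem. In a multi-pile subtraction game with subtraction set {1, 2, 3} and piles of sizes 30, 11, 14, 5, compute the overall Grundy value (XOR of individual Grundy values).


Subtraction set: {1, 2, 3}
For this subtraction set, G(n) = n mod 4 (period = max + 1 = 4).
Pile 1 (size 30): G(30) = 30 mod 4 = 2
Pile 2 (size 11): G(11) = 11 mod 4 = 3
Pile 3 (size 14): G(14) = 14 mod 4 = 2
Pile 4 (size 5): G(5) = 5 mod 4 = 1
Total Grundy value = XOR of all: 2 XOR 3 XOR 2 XOR 1 = 2

2


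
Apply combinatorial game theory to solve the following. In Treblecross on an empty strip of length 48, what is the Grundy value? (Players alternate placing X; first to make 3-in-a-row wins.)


Treblecross: place X on empty cells; 3-in-a-row wins.
Playing within two cells of an existing X lets the opponent win at once, so sensible play treats the cells i-2..i+2 around each X as dead. The player left with no safe cell loses, so this is a normal-play take-away game on strips of safe cells.
Placing X at cell i (0-indexed) of a strip of k safe cells leaves independent strips of sizes max(0, i-2) and max(0, k-i-3). Hence G(k) = mex{ G(max(0,i-2)) XOR G(max(0,k-i-3)) : 0 <= i < k }, with G(0) = 0.
G(1): splits (0,0):0^0=0 -> mex({0}) = 1
G(2): splits (0,0):0^0=0 -> mex({0}) = 1
G(3): splits (0,0):0^0=0 -> mex({0}) = 1
G(4): splits (0,1):0^1=1 (0,0):0^0=0 -> mex({0, 1}) = 2
G(5): splits (0,2):0^1=1 (0,1):0^1=1 (0,0):0^0=0 -> mex({0, 1}) = 2
G(6) = mex({1}) = 0
G(7) = mex({0, 1, 2}) = 3
G(8) = mex({0, 1, 2}) = 3
G(9) = mex({0, 2}) = 1
G(10) = mex({0, 2, 3}) = 1
G(11) = mex({0, 3}) = 1
G(12) = mex({1, 3}) = 0
G(13) = mex({0, 1, 2, 3}) = 4
G(14) = mex({0, 1, 2}) = 3
G(15) = mex({0, 1, 2}) = 3
G(16) = mex({0, 1, 2, 4}) = 3
G(17) = mex({0, 1, 3, 4}) = 2
G(18) = mex({0, 1, 3, 4}) = 2
G(19) = mex({0, 1, 3, 5}) = 2
G(20) = mex({0, 1, 2, 3, 5}) = 4
G(21) = mex({0, 1, 2, 3, 5}) = 4
G(22) = mex({1, 2, 6}) = 0
G(23) = mex({0, 1, 2, 3, 4, 6}) = 5
G(24) = mex({0, 1, 2, 3, 4}) = 5
G(25) = mex({0, 1, 3, 4, 7}) = 2
G(26) = mex({0, 1, 3, 4, 5, 7}) = 2
G(27) = mex({0, 1, 3, 5}) = 2
G(28) = mex({0, 1, 2, 5}) = 3
G(29) = mex({0, 1, 2, 4, 5, 6}) = 3
G(30) = mex({1, 2, 4, 6}) = 0
G(31) = mex({0, 1, 2, 3, 4, 6}) = 5
G(32) = mex({1, 2, 3, 4, 7}) = 0
G(33) = mex({0, 3, 7}) = 1
G(34) = mex({0, 2, 3, 5, 7}) = 1
G(35) = mex({0, 2, 3, 5, 6}) = 1
G(36) = mex({0, 1, 2, 5, 6}) = 3
G(37) = mex({0, 1, 2, 4, 5, 6}) = 3
G(38) = mex({0, 1, 2, 4}) = 3
G(39) = mex({0, 1, 2, 3, 4, 7}) = 5
G(40) = mex({0, 1, 2, 3, 4, 5, 7}) = 6
G(41) = mex({0, 1, 2, 3, 5, 7}) = 4
G(42) = mex({0, 1, 2, 3, 5, 6, 7}) = 4
G(43) = mex({0, 2, 3, 5, 6}) = 1
G(44) = mex({1, 2, 3, 4, 5, 6}) = 0
G(45) = mex({0, 1, 2, 3, 4, 6, 7}) = 5
G(46) = mex({0, 1, 2, 3, 4, 7}) = 5
G(47) = mex({0, 1, 2, 3, 4, 5, 7}) = 6
G(48) = mex({0, 1, 2, 3, 4, 5, 7}) = 6
Therefore G(48) = 6.

6


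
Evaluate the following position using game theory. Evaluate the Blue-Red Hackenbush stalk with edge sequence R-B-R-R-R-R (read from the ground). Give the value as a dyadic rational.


Edges (from ground): R-B-R-R-R-R
By Berlekamp's sign-expansion rule, a Blue-Red Hackenbush stalk has the value of the surreal number whose sign sequence is the edge sequence with B -> + and R -> -.
Sign sequence: -+----
Trace the sign expansion in the surreal number tree, starting from 0:
Edge 1: R (sign -) -> bounds (-inf, 0), value = -1
Edge 2: B (sign +) -> bounds (-1, 0), value = -1/2
Edge 3: R (sign -) -> bounds (-1, -1/2), value = -3/4
Edge 4: R (sign -) -> bounds (-1, -3/4), value = -7/8
Edge 5: R (sign -) -> bounds (-1, -7/8), value = -15/16
Edge 6: R (sign -) -> bounds (-1, -15/16), value = -31/32
Game value = -31/32

-31/32


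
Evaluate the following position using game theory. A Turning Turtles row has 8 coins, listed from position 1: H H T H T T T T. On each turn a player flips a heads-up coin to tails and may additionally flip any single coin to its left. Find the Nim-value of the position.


Coins: H H T H T T T T
Key fact: a single head at position k behaves exactly like a Nim heap of size k (turning it to T and optionally flipping a coin at j < k corresponds to moving the heap from k to j, or to 0), and heads combine as a disjunctive sum (two heads at the same place would cancel, matching j XOR j = 0). So the Nim-value is the XOR of the 1-indexed positions of the heads.
Face-up positions (1-indexed): [1, 2, 4]
XOR 0 with 1: 0 XOR 1 = 1
XOR 1 with 2: 1 XOR 2 = 3
XOR 3 with 4: 3 XOR 4 = 7
Nim-value = 7

7


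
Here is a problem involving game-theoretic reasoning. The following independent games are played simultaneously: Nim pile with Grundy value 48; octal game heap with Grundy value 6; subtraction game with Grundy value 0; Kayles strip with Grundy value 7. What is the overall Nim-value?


By the Sprague-Grundy theorem, the Grundy value of a sum of games is the XOR of individual Grundy values.
Nim pile: Grundy value = 48. Running XOR: 0 XOR 48 = 48
octal game heap: Grundy value = 6. Running XOR: 48 XOR 6 = 54
subtraction game: Grundy value = 0. Running XOR: 54 XOR 0 = 54
Kayles strip: Grundy value = 7. Running XOR: 54 XOR 7 = 49
The combined Grundy value is 49.

49


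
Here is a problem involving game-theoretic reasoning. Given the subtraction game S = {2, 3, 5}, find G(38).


The subtraction set is S = {2, 3, 5}.
G(k) = mex{ G(k - s) : s in S, s <= k }. We compute iteratively: G(0) = 0.
G(1) = mex({}) = 0
G(2) = mex({0}) = 1
G(3) = mex({0}) = 1
G(4) = mex({0, 1}) = 2
G(5) = mex({0, 1}) = 2
G(6) = mex({0, 1, 2}) = 3
G(7) = mex({1, 2}) = 0
G(8) = mex({1, 2, 3}) = 0
G(9) = mex({0, 2, 3}) = 1
G(10) = mex({0, 2}) = 1
G(11) = mex({0, 1, 3}) = 2
Observe that G(7)..G(11) = 0, 0, 1, 1, 2 repeats G(0)..G(4) = 0, 0, 1, 1, 2.
For k >= max(S) = 5, G(k) is determined by the previous 5 values G(k-5)..G(k-1); a window of 5 consecutive values has recurred shifted by 7, so by induction G(k + 7) = G(k) for all k >= 0: the sequence is periodic from the start with period 7.
One period: G(0..6) = 0, 0, 1, 1, 2, 2, 3.
38 mod 7 = 3, so G(38) = G(3) = 1.

1


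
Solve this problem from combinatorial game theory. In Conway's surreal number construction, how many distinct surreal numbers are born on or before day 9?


Day 0: {|} = 0 is born. Count = 1.
Day n: the number of surreal numbers born by day n is 2^(n+1) - 1.
By day 0: 2^1 - 1 = 1
By day 1: 2^2 - 1 = 3
By day 2: 2^3 - 1 = 7
By day 3: 2^4 - 1 = 15
By day 4: 2^5 - 1 = 31
By day 5: 2^6 - 1 = 63
By day 6: 2^7 - 1 = 127
By day 7: 2^8 - 1 = 255
By day 8: 2^9 - 1 = 511
By day 9: 2^10 - 1 = 1023
By day 9: 1023 surreal numbers.

1023


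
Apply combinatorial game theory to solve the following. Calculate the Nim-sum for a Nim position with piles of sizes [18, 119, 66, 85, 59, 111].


We need the XOR (exclusive or) of all pile sizes.
After XOR-ing pile 1 (size 18): 0 XOR 18 = 18
After XOR-ing pile 2 (size 119): 18 XOR 119 = 101
After XOR-ing pile 3 (size 66): 101 XOR 66 = 39
After XOR-ing pile 4 (size 85): 39 XOR 85 = 114
After XOR-ing pile 5 (size 59): 114 XOR 59 = 73
After XOR-ing pile 6 (size 111): 73 XOR 111 = 38
The Nim-value of this position is 38.

38


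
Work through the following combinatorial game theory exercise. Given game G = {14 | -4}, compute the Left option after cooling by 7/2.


Original game: {14 | -4} (a switch {a | b} with a > b).
Cooling by t (for t below the temperature (a - b)/2 = 9) taxes each move by t: {a | b} cooled by t is {a - t | b + t}.
Cooling amount: t = 7/2
Cooled Left option: 14 - 7/2 = 21/2
Cooled Right option: -4 + 7/2 = -1/2
Cooled game: {21/2 | -1/2}
Left option = 21/2

21/2


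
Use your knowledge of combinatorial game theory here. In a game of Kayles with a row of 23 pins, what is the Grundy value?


Kayles: a move removes 1 or 2 adjacent pins from a contiguous row.
Removing pins from a row of k leaves two independent rows (a, b) with a + b = k - 1 (one pin) or a + b = k - 2 (two pins); an end removal gives a = 0.
By Sprague-Grundy, G(k) = mex{ G(a) XOR G(b) } over all these splits. G(0) = 0.
G(1): splits (0,0):0^0=0 -> mex({0}) = 1
G(2): splits (0,1):0^1=1 (0,0):0^0=0 -> mex({0, 1}) = 2
G(3): splits (0,2):0^2=2 (1,1):1^1=0 (0,1):0^1=1 -> mex({0, 1, 2}) = 3
G(4): splits (0,3):0^3=3 (1,2):1^2=3 (0,2):0^2=2 (1,1):1^1=0 -> mex({0, 2, 3}) = 1
G(5): splits (0,4):0^1=1 (1,3):1^3=2 (2,2):2^2=0 (0,3):0^3=3 (1,2):1^2=3 -> mex({0, 1, 2, 3}) = 4
G(6) = mex({0, 1, 2, 4}) = 3
G(7) = mex({0, 1, 3, 4, 5}) = 2
G(8) = mex({0, 2, 3, 5, 6}) = 1
G(9) = mex({0, 1, 2, 3, 6, 7}) = 4
G(10) = mex({0, 1, 3, 4, 5, 7}) = 2
G(11) = mex({0, 1, 2, 3, 4, 5}) = 6
G(12) = mex({0, 1, 2, 3, 5, 6, 7}) = 4
G(13) = mex({0, 2, 3, 4, 6, 7}) = 1
G(14) = mex({0, 1, 4, 5, 6, 7}) = 2
G(15) = mex({0, 1, 2, 3, 4, 5, 6}) = 7
G(16) = mex({0, 2, 3, 5, 6, 7}) = 1
G(17) = mex({0, 1, 2, 3, 5, 6, 7}) = 4
G(18) = mex({0, 1, 2, 4, 5, 6}) = 3
G(19) = mex({0, 1, 3, 4, 5, 7}) = 2
G(20) = mex({0, 2, 3, 4, 5, 6, 7}) = 1
G(21) = mex({0, 1, 2, 3, 5, 6, 7}) = 4
G(22) = mex({0, 1, 2, 3, 4, 5, 7}) = 6
G(23) = mex({0, 1, 2, 3, 4, 5, 6}) = 7
Therefore G(23) = 7.

7


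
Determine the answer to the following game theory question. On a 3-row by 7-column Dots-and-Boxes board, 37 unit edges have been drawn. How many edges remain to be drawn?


Grid: 3 x 7 boxes, i.e. 4 rows and 8 columns of dots.
Horizontal edges: (rows + 1) * cols = 4 * 7 = 28
Vertical edges: rows * (cols + 1) = 3 * 8 = 24
Total edges: 28 + 24 = 52
Edges drawn: 37
Remaining: 52 - 37 = 15

15


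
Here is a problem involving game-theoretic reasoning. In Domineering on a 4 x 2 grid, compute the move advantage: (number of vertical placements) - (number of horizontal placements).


Board is 4 x 2 (rows x cols).
Left (vertical) placements: (rows-1) * cols = 3 * 2 = 6
Right (horizontal) placements: rows * (cols-1) = 4 * 1 = 4
Advantage = Left - Right = 6 - 4 = 2

2


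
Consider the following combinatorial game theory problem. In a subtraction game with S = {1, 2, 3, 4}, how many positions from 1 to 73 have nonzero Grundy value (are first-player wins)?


Subtraction set S = {1, 2, 3, 4}, so G(n) = n mod 5.
G(n) = 0 when n is a multiple of 5.
Multiples of 5 in [1, 73]: 14
N-positions (nonzero Grundy) = 73 - 14 = 59

59


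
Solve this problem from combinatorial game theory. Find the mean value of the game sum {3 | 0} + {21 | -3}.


G1 = {3 | 0}, G2 = {21 | -3}
Each is a switch {a | b} with numbers a > b; its mean value is (a + b)/2, and mean value is additive over game sums: m(G1 + G2) = m(G1) + m(G2).
Mean of G1 = (3 + (0))/2 = 3/2 = 3/2
Mean of G2 = (21 + (-3))/2 = 18/2 = 9
Mean of G1 + G2 = 3/2 + 9 = 21/2

21/2


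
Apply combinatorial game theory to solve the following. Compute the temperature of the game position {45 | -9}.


The game is {45 | -9}, a switch {a | b} with numbers a > b.
Cooling {a | b} by t gives {a - t | b + t}, which stops being hot when a - t = b + t, i.e. at t = (a - b)/2. So the temperature of a switch is (a - b)/2.
Temperature = (Left option - Right option) / 2
= (45 - (-9)) / 2
= 54 / 2
= 27

27


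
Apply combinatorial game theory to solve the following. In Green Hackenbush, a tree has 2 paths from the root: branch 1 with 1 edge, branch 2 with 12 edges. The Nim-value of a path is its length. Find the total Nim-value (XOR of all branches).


The tree has 2 branches from the ground vertex.
In Green Hackenbush, the Nim-value of a simple path of length k is k.
Branch 1: length 1, Nim-value = 1
Branch 2: length 12, Nim-value = 12
Total Nim-value = XOR of all branch values:
0 XOR 1 = 1
1 XOR 12 = 13
Nim-value of the tree = 13

13


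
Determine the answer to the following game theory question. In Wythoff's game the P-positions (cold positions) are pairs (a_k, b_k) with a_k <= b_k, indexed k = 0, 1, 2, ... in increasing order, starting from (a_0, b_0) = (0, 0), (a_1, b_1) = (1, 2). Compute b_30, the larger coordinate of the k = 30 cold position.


By Wythoff's theorem, a_k = floor(k * phi) and b_k = floor(k * phi^2) = a_k + k, where phi = (1 + sqrt(5))/2 is the golden ratio.
phi = (1 + sqrt(5))/2 = 1.618034
phi^2 = phi + 1 = 2.618034
k = 30
k * phi^2 = 30 * 2.618034 = 78.541020
b_30 = floor(k * phi^2) = 78 (check: a_30 + k = 48 + 30 = 78)

78


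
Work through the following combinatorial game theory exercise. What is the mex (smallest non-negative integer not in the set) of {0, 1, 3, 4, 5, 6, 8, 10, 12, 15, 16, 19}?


Set = {0, 1, 3, 4, 5, 6, 8, 10, 12, 15, 16, 19}
0 is in the set.
1 is in the set.
2 is NOT in the set. This is the mex.
mex = 2

2


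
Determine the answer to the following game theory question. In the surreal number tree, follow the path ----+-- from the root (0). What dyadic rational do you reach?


Sign expansion: ----+--
Rule: track bounds (lo, hi), initially (-inf, +inf). On '+', the current value becomes lo and we move to the simplest number in (value, hi): value + 1 if hi = +inf, otherwise the midpoint (value + hi)/2. On '-', the current value becomes hi and we move to value - 1 if lo = -inf, otherwise the midpoint (lo + value)/2.
Start at 0.
Step 1: sign = -, move left. Bounds: (-inf, 0). Value = -1
Step 2: sign = -, move left. Bounds: (-inf, -1). Value = -2
Step 3: sign = -, move left. Bounds: (-inf, -2). Value = -3
Step 4: sign = -, move left. Bounds: (-inf, -3). Value = -4
Step 5: sign = +, move right. Bounds: (-4, -3). Value = -7/2
Step 6: sign = -, move left. Bounds: (-4, -7/2). Value = -15/4
Step 7: sign = -, move left. Bounds: (-4, -15/4). Value = -31/8
The surreal number with sign expansion ----+-- is -31/8.

-31/8


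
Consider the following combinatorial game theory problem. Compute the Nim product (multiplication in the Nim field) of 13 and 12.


Nim multiplication is bilinear over XOR: (u XOR v) * w = (u*w) XOR (v*w).
So we split each operand into its bit components and XOR the pairwise Nim products.
13 = 1 + 4 + 8 (as XOR of powers of 2).
12 = 4 + 8 (as XOR of powers of 2).
Using the standard Nim-product table on single bits:
  2*2 = 3,   2*4 = 8,   2*8 = 12,
  4*4 = 6,   4*8 = 11,  8*8 = 13,
and  1*x = x (identity), k*l = l*k (commutative).
Pairwise Nim products:
  1 * 4 = 4
  1 * 8 = 8
  4 * 4 = 6
  4 * 8 = 11
  8 * 4 = 11
  8 * 8 = 13
XOR them: 4 XOR 8 XOR 6 XOR 11 XOR 11 XOR 13 = 7.
Result: 13 * 12 = 7 (in Nim).

7


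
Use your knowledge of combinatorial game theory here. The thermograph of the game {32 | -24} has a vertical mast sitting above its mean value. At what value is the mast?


Game = {32 | -24}, a switch {a | b} with numbers a > b.
Its thermograph has left wall a - t and right wall b + t, which meet at t = (a - b)/2, where both equal (a + b)/2. So the mast (mean value) is at (a + b)/2.
Mean = (32 + (-24))/2 = 8/2 = 4

4


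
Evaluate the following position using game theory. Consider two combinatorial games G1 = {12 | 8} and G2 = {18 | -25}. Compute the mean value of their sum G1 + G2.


G1 = {12 | 8}, G2 = {18 | -25}
Each is a switch {a | b} with numbers a > b; its mean value is (a + b)/2, and mean value is additive over game sums: m(G1 + G2) = m(G1) + m(G2).
Mean of G1 = (12 + (8))/2 = 20/2 = 10
Mean of G2 = (18 + (-25))/2 = -7/2 = -7/2
Mean of G1 + G2 = 10 + -7/2 = 13/2

13/2


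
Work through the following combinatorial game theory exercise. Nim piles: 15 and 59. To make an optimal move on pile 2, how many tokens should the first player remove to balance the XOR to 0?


Piles: 15 and 59
Current XOR: 15 XOR 59 = 52 (non-zero, so this is an N-position).
To make the XOR zero, we need to find a move that balances the piles.
For pile 2 (size 59): target = 59 XOR 52 = 15
We reduce pile 2 from 59 to 15.
Tokens removed: 59 - 15 = 44
Verification: 15 XOR 15 = 0

44


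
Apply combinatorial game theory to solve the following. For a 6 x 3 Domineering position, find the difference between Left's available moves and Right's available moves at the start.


Board is 6 x 3 (rows x cols).
Left (vertical) placements: (rows-1) * cols = 5 * 3 = 15
Right (horizontal) placements: rows * (cols-1) = 6 * 2 = 12
Advantage = Left - Right = 15 - 12 = 3

3


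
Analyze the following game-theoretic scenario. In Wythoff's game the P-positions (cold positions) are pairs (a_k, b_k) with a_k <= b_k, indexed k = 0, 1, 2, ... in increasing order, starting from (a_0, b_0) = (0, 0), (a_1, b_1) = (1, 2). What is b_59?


By Wythoff's theorem, a_k = floor(k * phi) and b_k = floor(k * phi^2) = a_k + k, where phi = (1 + sqrt(5))/2 is the golden ratio.
phi = (1 + sqrt(5))/2 = 1.618034
phi^2 = phi + 1 = 2.618034
k = 59
k * phi^2 = 59 * 2.618034 = 154.464005
b_59 = floor(k * phi^2) = 154 (check: a_59 + k = 95 + 59 = 154)

154


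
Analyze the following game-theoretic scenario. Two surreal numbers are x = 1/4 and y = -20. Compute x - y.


x = 1/4, y = -20
Converting to common denominator: 4
x = 1/4, y = -80/4
x - y = 1/4 - -20 = 81/4

81/4


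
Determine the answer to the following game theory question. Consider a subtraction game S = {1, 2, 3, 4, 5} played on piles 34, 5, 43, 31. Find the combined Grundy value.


Subtraction set: {1, 2, 3, 4, 5}
For this subtraction set, G(n) = n mod 6 (period = max + 1 = 6).
Pile 1 (size 34): G(34) = 34 mod 6 = 4
Pile 2 (size 5): G(5) = 5 mod 6 = 5
Pile 3 (size 43): G(43) = 43 mod 6 = 1
Pile 4 (size 31): G(31) = 31 mod 6 = 1
Total Grundy value = XOR of all: 4 XOR 5 XOR 1 XOR 1 = 1

1


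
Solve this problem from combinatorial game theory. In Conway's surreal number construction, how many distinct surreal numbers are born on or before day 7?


Day 0: {|} = 0 is born. Count = 1.
Day n: the number of surreal numbers born by day n is 2^(n+1) - 1.
By day 0: 2^1 - 1 = 1
By day 1: 2^2 - 1 = 3
By day 2: 2^3 - 1 = 7
By day 3: 2^4 - 1 = 15
By day 4: 2^5 - 1 = 31
By day 5: 2^6 - 1 = 63
By day 6: 2^7 - 1 = 127
By day 7: 2^8 - 1 = 255
By day 7: 255 surreal numbers.

255


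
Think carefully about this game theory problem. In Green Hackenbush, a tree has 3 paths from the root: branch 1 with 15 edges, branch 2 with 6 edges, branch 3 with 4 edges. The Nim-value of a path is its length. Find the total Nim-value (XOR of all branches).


The tree has 3 branches from the ground vertex.
In Green Hackenbush, the Nim-value of a simple path of length k is k.
Branch 1: length 15, Nim-value = 15
Branch 2: length 6, Nim-value = 6
Branch 3: length 4, Nim-value = 4
Total Nim-value = XOR of all branch values:
0 XOR 15 = 15
15 XOR 6 = 9
9 XOR 4 = 13
Nim-value of the tree = 13

13


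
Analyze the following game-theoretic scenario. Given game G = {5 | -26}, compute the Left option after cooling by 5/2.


Original game: {5 | -26} (a switch {a | b} with a > b).
Cooling by t (for t below the temperature (a - b)/2 = 31/2) taxes each move by t: {a | b} cooled by t is {a - t | b + t}.
Cooling amount: t = 5/2
Cooled Left option: 5 - 5/2 = 5/2
Cooled Right option: -26 + 5/2 = -47/2
Cooled game: {5/2 | -47/2}
Left option = 5/2

5/2


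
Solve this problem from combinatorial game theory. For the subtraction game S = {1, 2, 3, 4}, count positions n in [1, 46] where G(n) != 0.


Subtraction set S = {1, 2, 3, 4}, so G(n) = n mod 5.
G(n) = 0 when n is a multiple of 5.
Multiples of 5 in [1, 46]: 9
N-positions (nonzero Grundy) = 46 - 9 = 37

37


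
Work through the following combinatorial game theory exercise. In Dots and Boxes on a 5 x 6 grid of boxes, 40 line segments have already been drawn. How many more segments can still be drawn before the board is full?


Grid: 5 x 6 boxes, i.e. 6 rows and 7 columns of dots.
Horizontal edges: (rows + 1) * cols = 6 * 6 = 36
Vertical edges: rows * (cols + 1) = 5 * 7 = 35
Total edges: 36 + 35 = 71
Edges drawn: 40
Remaining: 71 - 40 = 31

31


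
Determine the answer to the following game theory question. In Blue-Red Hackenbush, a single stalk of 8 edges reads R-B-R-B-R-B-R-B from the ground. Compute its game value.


Edges (from ground): R-B-R-B-R-B-R-B
By Berlekamp's sign-expansion rule, a Blue-Red Hackenbush stalk has the value of the surreal number whose sign sequence is the edge sequence with B -> + and R -> -.
Sign sequence: -+-+-+-+
Trace the sign expansion in the surreal number tree, starting from 0:
Edge 1: R (sign -) -> bounds (-inf, 0), value = -1
Edge 2: B (sign +) -> bounds (-1, 0), value = -1/2
Edge 3: R (sign -) -> bounds (-1, -1/2), value = -3/4
Edge 4: B (sign +) -> bounds (-3/4, -1/2), value = -5/8
Edge 5: R (sign -) -> bounds (-3/4, -5/8), value = -11/16
Edge 6: B (sign +) -> bounds (-11/16, -5/8), value = -21/32
Edge 7: R (sign -) -> bounds (-11/16, -21/32), value = -43/64
Edge 8: B (sign +) -> bounds (-43/64, -21/32), value = -85/128
Game value = -85/128

-85/128


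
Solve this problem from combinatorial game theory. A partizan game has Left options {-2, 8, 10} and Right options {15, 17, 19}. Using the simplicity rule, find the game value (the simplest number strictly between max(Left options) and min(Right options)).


Left options: {-2, 8, 10}, max = 10
Right options: {15, 17, 19}, min = 15
All options are numbers and max(Left) < min(Right), so by the simplicity theorem the value is the simplest (earliest-born) number strictly between 10 and 15.
Integers 11 through 14 all lie strictly between 10 and 15.
Among integers, the simplest (lowest birthday = smallest |n|; 0 is born on day 0, +-n on day n) is 11.
No non-integer in the interval can be simpler: if x is a non-integer in the interval, then floor(x) or ceil(x) also lies in the interval (the interval contains an integer), and both are proper prefixes of x's sign expansion, i.e. born earlier. So the game value is 11.
Game value = 11

11


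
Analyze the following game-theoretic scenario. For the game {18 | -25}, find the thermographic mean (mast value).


Game = {18 | -25}, a switch {a | b} with numbers a > b.
Its thermograph has left wall a - t and right wall b + t, which meet at t = (a - b)/2, where both equal (a + b)/2. So the mast (mean value) is at (a + b)/2.
Mean = (18 + (-25))/2 = -7/2 = -7/2

-7/2


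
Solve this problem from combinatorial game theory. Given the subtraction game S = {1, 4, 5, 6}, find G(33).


The subtraction set is S = {1, 4, 5, 6}.
G(k) = mex{ G(k - s) : s in S, s <= k }. We compute iteratively: G(0) = 0.
G(1) = mex({0}) = 1
G(2) = mex({1}) = 0
G(3) = mex({0}) = 1
G(4) = mex({0, 1}) = 2
G(5) = mex({0, 1, 2}) = 3
G(6) = mex({0, 1, 3}) = 2
G(7) = mex({0, 1, 2}) = 3
G(8) = mex({0, 1, 2, 3}) = 4
G(9) = mex({1, 2, 3, 4}) = 0
G(10) = mex({0, 2, 3}) = 1
G(11) = mex({1, 2, 3}) = 0
G(12) = mex({0, 2, 3, 4}) = 1
G(13) = mex({0, 1, 3, 4}) = 2
G(14) = mex({0, 1, 2, 4}) = 3
Observe that G(9)..G(14) = 0, 1, 0, 1, 2, 3 repeats G(0)..G(5) = 0, 1, 0, 1, 2, 3.
For k >= max(S) = 6, G(k) is determined by the previous 6 values G(k-6)..G(k-1); a window of 6 consecutive values has recurred shifted by 9, so by induction G(k + 9) = G(k) for all k >= 0: the sequence is periodic from the start with period 9.
One period: G(0..8) = 0, 1, 0, 1, 2, 3, 2, 3, 4.
33 mod 9 = 6, so G(33) = G(6) = 2.

2


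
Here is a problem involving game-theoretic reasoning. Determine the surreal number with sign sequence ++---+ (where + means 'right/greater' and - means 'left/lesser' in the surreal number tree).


Sign expansion: ++---+
Rule: track bounds (lo, hi), initially (-inf, +inf). On '+', the current value becomes lo and we move to the simplest number in (value, hi): value + 1 if hi = +inf, otherwise the midpoint (value + hi)/2. On '-', the current value becomes hi and we move to value - 1 if lo = -inf, otherwise the midpoint (lo + value)/2.
Start at 0.
Step 1: sign = +, move right. Bounds: (0, +inf). Value = 1
Step 2: sign = +, move right. Bounds: (1, +inf). Value = 2
Step 3: sign = -, move left. Bounds: (1, 2). Value = 3/2
Step 4: sign = -, move left. Bounds: (1, 3/2). Value = 5/4
Step 5: sign = -, move left. Bounds: (1, 5/4). Value = 9/8
Step 6: sign = +, move right. Bounds: (9/8, 5/4). Value = 19/16
The surreal number with sign expansion ++---+ is 19/16.

19/16
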